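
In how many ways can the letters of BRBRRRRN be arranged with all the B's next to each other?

42

Treat the 2 copies of B as a single block. The multiset to arrange is then {BB, N, R, R, R, R, R}, 7 items in all.
That gives (7)!/(5!) = 42 arrangements.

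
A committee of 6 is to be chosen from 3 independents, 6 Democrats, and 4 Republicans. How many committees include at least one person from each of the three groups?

Unrestricted: C(13,6) = 1716 ways to pick any 6 of the 13.
Subtract selections that omit an entire group: no independents → C(10,6) = 210; no Democrats → C(7,6) = 7; no Republicans → C(9,6) = 84.
Add back selections omitting two groups (i.e. drawn from a single group): C(3,6) + C(6,6) + C(4,6) = 1.
By inclusion–exclusion: 1716 − 301 + 1 = 1416.

1416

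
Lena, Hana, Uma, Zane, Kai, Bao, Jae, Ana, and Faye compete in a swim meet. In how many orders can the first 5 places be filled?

There are 9 choices for 1st place, 8 for 2nd, and so on down to 5 for position 5.
That gives 9 × 8 × 7 × 6 × 5 = 15120.

15120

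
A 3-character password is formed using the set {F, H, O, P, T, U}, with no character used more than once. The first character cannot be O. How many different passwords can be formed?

100

The first character has 6−1 = 5 choices (anything except O).
The remaining 2 characters are filled from the other 5 symbols without repetition: 5 × 4 = 20.
Total: 5 × 20 = 100.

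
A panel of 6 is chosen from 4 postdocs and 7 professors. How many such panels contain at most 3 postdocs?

441

Split by how many postdocs are chosen (0 through 3).
Sum: C(4,0)·C(7,6) + C(4,1)·C(7,5) + C(4,2)·C(7,4) + C(4,3)·C(7,3) = 7 + 84 + 210 + 140 = 441.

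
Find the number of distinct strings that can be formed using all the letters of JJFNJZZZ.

The 8 letters of JJFNJZZZ have repeats: J appearing 3 times and Z appearing 3 times.
So there are 8! / (3!·3!) = 1120 distinguishable arrangements.

1120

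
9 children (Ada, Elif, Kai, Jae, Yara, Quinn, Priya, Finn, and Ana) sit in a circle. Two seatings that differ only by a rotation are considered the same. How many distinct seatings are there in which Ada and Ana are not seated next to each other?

Without the restriction there are (8)! = 40320 seatings.
Those with Ada next to Ana: fuse the pair into one unit and seat 8 units around a circle — 2·(7)! = 10080.
Subtracting, 40320 − 10080 = 30240.

30240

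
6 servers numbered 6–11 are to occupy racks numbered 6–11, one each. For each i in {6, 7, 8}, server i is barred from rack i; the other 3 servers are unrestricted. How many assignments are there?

Let Aᵢ (for i ∈ {6, 7, 8}) be the placements that put server i in its forbidden rack. Any j of these fix j positions, leaving (6−j)! ways to fill the rest, and there are C(3,j) ways to pick which j.
By inclusion–exclusion, the number of valid placements is Σ_{j=0}^{3} (−1)^j C(3,j)·(6−j)!.
Computing: 720 − 360 + 72 − 6 = 426.

426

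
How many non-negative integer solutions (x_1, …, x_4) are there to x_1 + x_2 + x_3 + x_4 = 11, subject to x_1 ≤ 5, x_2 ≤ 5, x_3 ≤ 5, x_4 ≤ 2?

61

By stars and bars, unrestricted non-negative solutions to x_1+…+x_4 = 11 number C(11+3,3) = 364.
Subtract solutions that violate a single cap (substitute x_i' = x_i − (cap_i+1)): x_1 ≥ 6 gives C(8,3) = 56; x_2 ≥ 6 gives C(8,3) = 56; x_3 ≥ 6 gives C(8,3) = 56; x_4 ≥ 3 gives C(11,3) = 165. Together 333.
Add back pairs where two caps are both exceeded: 0 + 0 + 10 + 0 + 10 + 10 = 30.
By inclusion–exclusion the count is 364 − 333 + 30 = 61.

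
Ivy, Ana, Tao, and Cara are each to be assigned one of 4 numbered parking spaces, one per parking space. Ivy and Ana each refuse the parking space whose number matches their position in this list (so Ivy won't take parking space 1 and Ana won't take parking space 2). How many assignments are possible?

14

Let Aᵢ (for i ∈ {1, 2}) be the placements that put person i in their forbidden parking space. Any j of these fix j positions, leaving (4−j)! ways to fill the rest, and there are C(2,j) ways to pick which j.
By inclusion–exclusion, the number of valid placements is Σ_{j=0}^{2} (−1)^j C(2,j)·(4−j)!.
Computing: 24 − 12 + 2 = 14.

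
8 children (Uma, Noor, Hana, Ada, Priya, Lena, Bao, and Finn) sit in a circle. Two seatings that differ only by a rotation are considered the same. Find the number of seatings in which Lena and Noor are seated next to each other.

Glue Lena and Noor into a block (2 internal orders). Seating 7 units around a circle gives (6)! arrangements.
So 2 × (6)! = 2 × 720 = 1440.

1440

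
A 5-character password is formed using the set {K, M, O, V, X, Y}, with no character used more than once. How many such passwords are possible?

720

This is a permutation of 5 out of 6: P(6,5) = 6!/1!.
6 × 5 × 4 × 3 × 2 = 720.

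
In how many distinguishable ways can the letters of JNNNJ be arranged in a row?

10

Letter multiplicities in JNNNJ: J×2, N×3.
The number of distinct arrangements is 5!/(3!·2!) = 120/12 = 10.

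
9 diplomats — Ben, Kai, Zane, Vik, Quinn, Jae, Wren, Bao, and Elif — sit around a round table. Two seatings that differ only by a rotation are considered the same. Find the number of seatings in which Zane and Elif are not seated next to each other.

30240

All circular seatings of 9 people number (8)! = 40320.
Seatings with Zane beside Elif: treat them as a block with 2 internal orders, giving 2 × (7)! = 10080.
Subtracting, 40320 − 10080 = 30240.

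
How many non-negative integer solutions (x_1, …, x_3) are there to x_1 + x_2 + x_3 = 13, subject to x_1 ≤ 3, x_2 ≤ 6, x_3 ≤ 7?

10

Ignoring the caps, the number of non-negative solutions to x_1+…+x_3 = 13 is C(15,2) = 105.
Subtract solutions that violate a single cap (substitute x_i' = x_i − (cap_i+1)): x_1 ≥ 4 gives C(11,2) = 55; x_2 ≥ 7 gives C(8,2) = 28; x_3 ≥ 8 gives C(7,2) = 21. Together 104.
Add back pairs where two caps are both exceeded: 6 + 3 + 0 = 9.
By inclusion–exclusion the count is 105 − 104 + 9 = 10.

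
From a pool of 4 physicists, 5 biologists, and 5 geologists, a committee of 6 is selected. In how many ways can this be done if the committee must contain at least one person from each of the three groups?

With no constraint there are C(14,6) = 3003 possible selections.
Selections missing a whole group: no physicists → C(10,6) = 210; no biologists → C(9,6) = 84; no geologists → C(9,6) = 84.
Add back selections omitting two groups (i.e. drawn from a single group): C(4,6) + C(5,6) + C(5,6) = 0.
By inclusion–exclusion: 3003 − 378 + 0 = 2625.

2625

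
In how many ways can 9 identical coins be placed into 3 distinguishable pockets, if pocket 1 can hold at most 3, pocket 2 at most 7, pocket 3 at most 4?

By stars and bars, unrestricted non-negative solutions to x_1+…+x_3 = 9 number C(9+2,2) = 55.
Subtract solutions that violate a single cap (substitute x_i' = x_i − (cap_i+1)): x_1 ≥ 4 gives C(7,2) = 21; x_2 ≥ 8 gives C(3,2) = 3; x_3 ≥ 5 gives C(6,2) = 15. Together 39.
Add back pairs where two caps are both exceeded: 0 + 1 + 0 = 1.
By inclusion–exclusion the count is 55 − 39 + 1 = 17.

17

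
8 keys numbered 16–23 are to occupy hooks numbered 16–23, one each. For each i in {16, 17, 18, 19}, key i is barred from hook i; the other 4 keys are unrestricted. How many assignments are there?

24024

Let Aᵢ (for 16 ≤ i ≤ 19) be the placements that put key i in its forbidden hook. Any j of these fix j positions, leaving (8−j)! ways to fill the rest, and there are C(4,j) ways to pick which j.
By inclusion–exclusion, the number of valid placements is Σ_{j=0}^{4} (−1)^j C(4,j)·(8−j)!.
Computing: 40320 − 20160 + 4320 − 480 + 24 = 24024.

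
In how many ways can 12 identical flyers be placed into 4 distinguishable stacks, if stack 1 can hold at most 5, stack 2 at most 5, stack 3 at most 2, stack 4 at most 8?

By stars and bars, unrestricted non-negative solutions to x_1+…+x_4 = 12 number C(12+3,3) = 455.
Subtract solutions that violate a single cap (substitute x_i' = x_i − (cap_i+1)): x_1 ≥ 6 gives C(9,3) = 84; x_2 ≥ 6 gives C(9,3) = 84; x_3 ≥ 3 gives C(12,3) = 220; x_4 ≥ 9 gives C(6,3) = 20. Together 408.
Add back pairs where two caps are both exceeded: 1 + 20 + 0 + 20 + 0 + 1 = 42.
By inclusion–exclusion the count is 455 − 408 + 42 = 89.

89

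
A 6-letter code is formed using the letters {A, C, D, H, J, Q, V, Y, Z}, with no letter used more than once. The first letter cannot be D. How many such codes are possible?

The first letter has 9−1 = 8 choices (anything except D).
The remaining 5 letters are filled from the other 8 symbols without repetition: 8 × 7 × 6 × 5 × 4 = 6720.
Total: 8 × 6720 = 53760.

53760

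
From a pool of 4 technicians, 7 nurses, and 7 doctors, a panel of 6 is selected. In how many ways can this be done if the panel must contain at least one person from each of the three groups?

With no constraint there are C(18,6) = 18564 possible selections.
Subtract selections that omit an entire group: no technicians → C(14,6) = 3003; no nurses → C(11,6) = 462; no doctors → C(11,6) = 462.
Add back selections omitting two groups (i.e. drawn from a single group): C(4,6) + C(7,6) + C(7,6) = 14.
By inclusion–exclusion: 18564 − 3927 + 14 = 14651.

14651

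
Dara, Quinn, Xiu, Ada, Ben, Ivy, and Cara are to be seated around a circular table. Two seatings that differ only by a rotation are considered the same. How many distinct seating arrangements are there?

Fix one person's seat to break rotational symmetry; the remaining 6 people can be arranged in (6)! = 720 ways.

720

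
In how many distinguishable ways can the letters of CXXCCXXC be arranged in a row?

Letter multiplicities in CXXCCXXC: C×4, X×4.
So there are 8! / (4!·4!) = 70 distinguishable arrangements.

70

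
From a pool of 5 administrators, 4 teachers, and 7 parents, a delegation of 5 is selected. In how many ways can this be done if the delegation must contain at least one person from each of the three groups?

Unrestricted: C(16,5) = 4368 ways to pick any 5 of the 16.
Selections missing a whole group: no administrators → C(11,5) = 462; no teachers → C(12,5) = 792; no parents → C(9,5) = 126.
Add back selections omitting two groups (i.e. drawn from a single group): C(5,5) + C(4,5) + C(7,5) = 22.
By inclusion–exclusion: 4368 − 1380 + 22 = 3010.

3010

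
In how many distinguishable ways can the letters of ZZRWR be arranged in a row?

Letter multiplicities in ZZRWR: R×2, W×1, Z×2.
The number of distinct arrangements is 5!/(2!·2!) = 120/4 = 30.

30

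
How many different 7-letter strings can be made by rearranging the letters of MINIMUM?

420

MINIMUM has 7 letters with I appearing twice and M appearing 3 times.
The number of distinct arrangements is 7!/(3!·2!) = 5040/12 = 420.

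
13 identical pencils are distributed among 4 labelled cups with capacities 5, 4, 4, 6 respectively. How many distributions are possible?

75

By stars and bars, unrestricted non-negative solutions to x_1+…+x_4 = 13 number C(13+3,3) = 560.
Subtract solutions that violate a single cap (substitute x_i' = x_i − (cap_i+1)): x_1 ≥ 6 gives C(10,3) = 120; x_2 ≥ 5 gives C(11,3) = 165; x_3 ≥ 5 gives C(11,3) = 165; x_4 ≥ 7 gives C(9,3) = 84. Together 534.
Add back pairs where two caps are both exceeded: 10 + 10 + 1 + 20 + 4 + 4 = 49.
By inclusion–exclusion the count is 560 − 534 + 49 = 75.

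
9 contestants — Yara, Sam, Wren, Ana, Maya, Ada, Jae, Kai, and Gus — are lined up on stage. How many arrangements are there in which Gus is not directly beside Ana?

282240

There are 9! = 362880 arrangements in all. If Gus and Ana are adjacent, merging them into one block gives 2·(8)! = 80640 arrangements.
Complementary counting: 362880 − 80640 = 282240.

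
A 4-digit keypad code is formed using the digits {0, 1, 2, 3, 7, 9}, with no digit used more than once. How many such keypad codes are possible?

360

Choose and order 4 of the 6 symbols: the first digit has 6 options, the next 5, then 4, 3.
6 × 5 × 4 × 3 = 360.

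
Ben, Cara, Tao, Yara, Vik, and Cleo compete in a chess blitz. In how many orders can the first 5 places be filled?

720

This is an ordered selection of 5 from 6: P(6,5).
That gives 6 × 5 × 4 × 3 × 2 = 720.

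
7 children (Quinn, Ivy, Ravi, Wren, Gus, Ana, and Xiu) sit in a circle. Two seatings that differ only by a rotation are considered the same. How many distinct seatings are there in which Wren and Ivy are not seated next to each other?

480

Without the restriction there are (6)! = 720 seatings.
Those with Wren next to Ivy: fuse the pair into one unit and seat 6 units around a circle — 2·(5)! = 240.
Subtracting, 720 − 240 = 480.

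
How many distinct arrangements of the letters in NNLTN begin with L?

4

With the first slot taken by L, it remains to arrange the other 4 letters (NNTN).
Those 4 letters have N appearing 3 times, giving (4)!/(3!) = 4.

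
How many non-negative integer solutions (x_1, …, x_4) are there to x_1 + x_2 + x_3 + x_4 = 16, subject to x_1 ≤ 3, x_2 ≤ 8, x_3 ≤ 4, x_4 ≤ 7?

Without the upper bounds there are C(19,3) = 969 ways to split 16 among 4 variables.
Subtract solutions that violate a single cap (substitute x_i' = x_i − (cap_i+1)): x_1 ≥ 4 gives C(15,3) = 455; x_2 ≥ 9 gives C(10,3) = 120; x_3 ≥ 5 gives C(14,3) = 364; x_4 ≥ 8 gives C(11,3) = 165. Together 1104.
Add back pairs where two caps are both exceeded: 20 + 120 + 35 + 10 + 0 + 20 = 205.
By inclusion–exclusion the count is 969 − 1104 + 205 = 70.

70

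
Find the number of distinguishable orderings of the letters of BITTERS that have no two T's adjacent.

There are 7!/(2!) = 2520 arrangements of BITTERS in total.
If the two T's are adjacent, glue them into one block, leaving 6 items to arrange: (6)! = 720 ways.
Subtracting, 2520 − 720 = 1800 arrangements keep the T's apart.

1800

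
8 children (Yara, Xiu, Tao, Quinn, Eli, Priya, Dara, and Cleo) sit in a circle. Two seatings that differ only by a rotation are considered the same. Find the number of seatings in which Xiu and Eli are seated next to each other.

1440

Treat {Xiu, Eli} as one unit (2 internal orders) and seat the resulting 7 units around the table: (6)! circular arrangements.
So 2 × (6)! = 2 × 720 = 1440.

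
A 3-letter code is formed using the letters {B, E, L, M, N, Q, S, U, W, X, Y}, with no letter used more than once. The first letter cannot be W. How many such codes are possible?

The first letter has 11−1 = 10 choices (anything except W).
The remaining 2 letters are filled from the other 10 symbols without repetition: 10 × 9 = 90.
Total: 10 × 90 = 900.

900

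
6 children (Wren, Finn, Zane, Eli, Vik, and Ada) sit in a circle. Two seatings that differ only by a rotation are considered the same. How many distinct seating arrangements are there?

120

Fix one person's seat to break rotational symmetry; the remaining 5 people can be arranged in (5)! = 120 ways.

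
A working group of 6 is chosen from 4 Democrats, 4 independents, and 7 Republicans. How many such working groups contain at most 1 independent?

Split by how many independents are chosen (0 through 1).
Sum: C(4,0)·C(11,6) + C(4,1)·C(11,5) = 462 + 1848 = 2310.

2310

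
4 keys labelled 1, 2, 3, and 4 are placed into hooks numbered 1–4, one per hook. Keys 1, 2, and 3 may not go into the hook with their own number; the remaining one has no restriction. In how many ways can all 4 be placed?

11

Let Aᵢ (for i ∈ {1, 2, 3}) be the placements that put key i in its forbidden hook. Any j of these fix j positions, leaving (4−j)! ways to fill the rest, and there are C(3,j) ways to pick which j.
By inclusion–exclusion, the number of valid placements is Σ_{j=0}^{3} (−1)^j C(3,j)·(4−j)!.
Computing: 24 − 18 + 6 − 1 = 11.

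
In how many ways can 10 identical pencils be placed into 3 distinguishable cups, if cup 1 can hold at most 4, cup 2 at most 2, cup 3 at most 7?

9

Without the upper bounds there are C(12,2) = 66 ways to split 10 among 3 cups.
Subtract solutions that violate a single cap (substitute x_i' = x_i − (cap_i+1)): x_1 ≥ 5 gives C(7,2) = 21; x_2 ≥ 3 gives C(9,2) = 36; x_3 ≥ 8 gives C(4,2) = 6. Together 63.
Add back pairs where two caps are both exceeded: 6 + 0 + 0 = 6.
By inclusion–exclusion the count is 66 − 63 + 6 = 9.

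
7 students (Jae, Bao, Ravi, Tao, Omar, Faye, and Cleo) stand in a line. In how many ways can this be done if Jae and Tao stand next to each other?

1440

Glue Jae and Tao into one block (2 internal orders), leaving 6 units to arrange in a row.
That gives 2 × 6! = 2 × 720 = 1440.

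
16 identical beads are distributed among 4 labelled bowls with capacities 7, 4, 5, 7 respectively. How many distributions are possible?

By stars and bars, unrestricted non-negative solutions to x_1+…+x_4 = 16 number C(16+3,3) = 969.
Subtract solutions that violate a single cap (substitute x_i' = x_i − (cap_i+1)): x_1 ≥ 8 gives C(11,3) = 165; x_2 ≥ 5 gives C(14,3) = 364; x_3 ≥ 6 gives C(13,3) = 286; x_4 ≥ 8 gives C(11,3) = 165. Together 980.
Add back pairs where two caps are both exceeded: 20 + 10 + 1 + 56 + 20 + 10 = 117.
By inclusion–exclusion the count is 969 − 980 + 117 = 106.

106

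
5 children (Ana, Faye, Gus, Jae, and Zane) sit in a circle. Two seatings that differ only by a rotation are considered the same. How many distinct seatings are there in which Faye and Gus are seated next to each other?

12

Treat {Faye, Gus} as one unit (2 internal orders) and seat the resulting 4 units around the table: (3)! circular arrangements.
So 2 × (3)! = 2 × 6 = 12.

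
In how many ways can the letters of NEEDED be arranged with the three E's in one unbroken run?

Treat the 3 copies of E as a single block. The multiset to arrange is then {EEE, D, D, N}, 4 items in all.
That gives (4)!/(2!) = 12 arrangements.

12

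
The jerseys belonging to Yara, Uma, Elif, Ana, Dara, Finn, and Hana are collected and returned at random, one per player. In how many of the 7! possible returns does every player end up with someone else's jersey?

Let Aᵢ be the assignments in which player i gets their old jersey. We want the size of the complement of A₁∪…∪A_7.
By inclusion–exclusion this is Σ_{j=0}^{7} (−1)^j C(7,j)·(7−j)!.
Computing: 5040 − 5040 + 2520 − 840 + 210 − 42 + 7 − 1 = 1854.

1854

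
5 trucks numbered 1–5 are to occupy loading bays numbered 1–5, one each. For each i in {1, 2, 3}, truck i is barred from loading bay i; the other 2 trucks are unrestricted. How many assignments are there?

Let Aᵢ (for i ∈ {1, 2, 3}) be the placements that put truck i in its forbidden loading bay. Any j of these fix j positions, leaving (5−j)! ways to fill the rest, and there are C(3,j) ways to pick which j.
By inclusion–exclusion, the number of valid placements is Σ_{j=0}^{3} (−1)^j C(3,j)·(5−j)!.
Computing: 120 − 72 + 18 − 2 = 64.

64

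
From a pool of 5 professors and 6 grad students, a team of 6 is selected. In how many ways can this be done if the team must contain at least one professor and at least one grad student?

With no constraint there are C(11,6) = 462 possible selections.
Subtract selections that omit an entire group: no professors → C(6,6) = 1; no grad students → C(5,6) = 0.
Both groups omitted at once is impossible, so 462 − 1 = 461.

461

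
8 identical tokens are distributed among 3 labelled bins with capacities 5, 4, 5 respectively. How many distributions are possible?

23

By stars and bars, unrestricted non-negative solutions to x_1+…+x_3 = 8 number C(8+2,2) = 45.
Subtract solutions that violate a single cap (substitute x_i' = x_i − (cap_i+1)): x_1 ≥ 6 gives C(4,2) = 6; x_2 ≥ 5 gives C(5,2) = 10; x_3 ≥ 6 gives C(4,2) = 6. Together 22.
No two caps can be exceeded simultaneously, so the pair terms are all 0.
By inclusion–exclusion the count is 45 − 22 + 0 = 23.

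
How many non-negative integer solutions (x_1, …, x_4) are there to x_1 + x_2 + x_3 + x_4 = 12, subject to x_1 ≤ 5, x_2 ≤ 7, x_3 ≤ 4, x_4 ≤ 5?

141

Without the upper bounds there are C(15,3) = 455 ways to split 12 among 4 variables.
Subtract solutions that violate a single cap (substitute x_i' = x_i − (cap_i+1)): x_1 ≥ 6 gives C(9,3) = 84; x_2 ≥ 8 gives C(7,3) = 35; x_3 ≥ 5 gives C(10,3) = 120; x_4 ≥ 6 gives C(9,3) = 84. Together 323.
Add back pairs where two caps are both exceeded: 0 + 4 + 1 + 0 + 0 + 4 = 9.
By inclusion–exclusion the count is 455 − 323 + 9 = 141.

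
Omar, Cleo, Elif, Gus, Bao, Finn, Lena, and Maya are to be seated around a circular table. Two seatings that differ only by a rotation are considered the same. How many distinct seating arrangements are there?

5040

Fix one person's seat to break rotational symmetry; the remaining 7 people can be arranged in (7)! = 5040 ways.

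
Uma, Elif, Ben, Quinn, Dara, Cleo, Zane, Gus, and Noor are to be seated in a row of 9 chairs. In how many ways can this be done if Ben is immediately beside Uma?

80640

Glue Ben and Uma into one block (2 internal orders), leaving 8 units to arrange in a row.
That gives 2 × 8! = 2 × 40320 = 80640.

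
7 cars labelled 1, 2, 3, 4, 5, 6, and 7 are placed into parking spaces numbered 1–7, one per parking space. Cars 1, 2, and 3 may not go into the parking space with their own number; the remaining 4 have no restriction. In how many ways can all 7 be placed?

Let Aᵢ (for i ∈ {1, 2, 3}) be the placements that put car i in its forbidden parking space. Any j of these fix j positions, leaving (7−j)! ways to fill the rest, and there are C(3,j) ways to pick which j.
By inclusion–exclusion, the number of valid placements is Σ_{j=0}^{3} (−1)^j C(3,j)·(7−j)!.
Computing: 5040 − 2160 + 360 − 24 = 3216.

3216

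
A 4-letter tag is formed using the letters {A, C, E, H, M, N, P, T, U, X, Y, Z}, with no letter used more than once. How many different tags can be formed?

This is a permutation of 4 out of 12: P(12,4) = 12!/8!.
That product is 12 × 11 × 10 × 9 = 11880.

11880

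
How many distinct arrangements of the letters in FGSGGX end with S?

Fix S in the last position and arrange the remaining 5 letters.
Those 5 letters have G appearing 3 times, giving (5)!/(3!) = 20.

20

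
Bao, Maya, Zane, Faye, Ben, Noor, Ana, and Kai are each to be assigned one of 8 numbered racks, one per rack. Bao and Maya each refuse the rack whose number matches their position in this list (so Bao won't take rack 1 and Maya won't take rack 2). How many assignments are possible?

30960

Let Aᵢ (for i ∈ {1, 2}) be the placements that put person i in their forbidden rack. Any j of these fix j positions, leaving (8−j)! ways to fill the rest, and there are C(2,j) ways to pick which j.
By inclusion–exclusion, the number of valid placements is Σ_{j=0}^{2} (−1)^j C(2,j)·(8−j)!.
Computing: 40320 − 10080 + 720 = 30960.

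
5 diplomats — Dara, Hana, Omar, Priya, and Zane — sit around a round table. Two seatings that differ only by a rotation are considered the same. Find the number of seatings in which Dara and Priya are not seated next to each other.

12

All circular seatings of 5 people number (4)! = 24.
Those with Dara next to Priya: fuse the pair into one unit and seat 4 units around a circle — 2·(3)! = 12.
Subtracting, 24 − 12 = 12.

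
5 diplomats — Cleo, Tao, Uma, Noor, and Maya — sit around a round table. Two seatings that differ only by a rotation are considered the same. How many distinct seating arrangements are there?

24

Seat Cleo anywhere (absorbing the rotational symmetry), then permute the other 4: (4)! = 24.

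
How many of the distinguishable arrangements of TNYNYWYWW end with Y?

1680

With the last slot taken by Y, it remains to arrange the other 8 letters (TNNYWYWW).
Those 8 letters have N appearing twice, W appearing 3 times, and Y appearing twice, giving (8)!/(3!·2!·2!) = 1680.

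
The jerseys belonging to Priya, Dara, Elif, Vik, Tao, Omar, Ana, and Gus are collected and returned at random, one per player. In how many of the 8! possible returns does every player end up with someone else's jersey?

Count assignments avoiding every fixed point. For any j of the 8 players fixed to their old jersey, the other 8−j can be arranged in (8−j)! ways.
By inclusion–exclusion this is Σ_{j=0}^{8} (−1)^j C(8,j)·(8−j)!.
Computing: 40320 − 40320 + 20160 − 6720 + 1680 − 336 + 56 − 8 + 1 = 14833.

14833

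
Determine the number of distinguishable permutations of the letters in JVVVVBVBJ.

Letter multiplicities in JVVVVBVBJ: B×2, J×2, V×5.
Dividing 9! = 362880 by 5!·2!·2! = 480 for the repeated letters gives 756.

756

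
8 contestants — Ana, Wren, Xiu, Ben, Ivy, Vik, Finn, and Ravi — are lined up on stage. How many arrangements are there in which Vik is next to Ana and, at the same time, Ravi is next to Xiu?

2880

Treat {Vik,Ana} as one block (2 orders) and {Ravi,Xiu} as another (2 orders).
That leaves 6 units to arrange: 2 × 2 × 6! = 4 × 720 = 2880.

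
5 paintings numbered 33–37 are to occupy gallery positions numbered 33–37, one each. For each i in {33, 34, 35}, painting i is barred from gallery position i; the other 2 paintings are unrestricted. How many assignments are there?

Let Aᵢ (for i ∈ {33, 34, 35}) be the placements that put painting i in its forbidden gallery position. Any j of these fix j positions, leaving (5−j)! ways to fill the rest, and there are C(3,j) ways to pick which j.
By inclusion–exclusion, the number of valid placements is Σ_{j=0}^{3} (−1)^j C(3,j)·(5−j)!.
Computing: 120 − 72 + 18 − 2 = 64.

64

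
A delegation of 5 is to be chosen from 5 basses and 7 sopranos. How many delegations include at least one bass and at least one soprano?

770

With no constraint there are C(12,5) = 792 possible selections.
Selections missing a whole group: no basses → C(7,5) = 21; no sopranos → C(5,5) = 1.
Both groups omitted at once is impossible, so 792 − 22 = 770.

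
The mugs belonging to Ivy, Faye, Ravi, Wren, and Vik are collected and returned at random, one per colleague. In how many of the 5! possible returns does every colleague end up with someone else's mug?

44

Count assignments avoiding every fixed point. For any j of the 5 colleagues fixed to their own mug, the other 5−j can be arranged in (5−j)! ways.
By inclusion–exclusion this is Σ_{j=0}^{5} (−1)^j C(5,j)·(5−j)!.
Computing: 120 − 120 + 60 − 20 + 5 − 1 = 44.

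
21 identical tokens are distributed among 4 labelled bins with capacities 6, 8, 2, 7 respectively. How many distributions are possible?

10

Without the upper bounds there are C(24,3) = 2024 ways to split 21 among 4 bins.
Subtract solutions that violate a single cap (substitute x_i' = x_i − (cap_i+1)): x_1 ≥ 7 gives C(17,3) = 680; x_2 ≥ 9 gives C(15,3) = 455; x_3 ≥ 3 gives C(21,3) = 1330; x_4 ≥ 8 gives C(16,3) = 560. Together 3025.
Add back pairs where two caps are both exceeded: 56 + 364 + 84 + 220 + 35 + 286 = 1045.
Subtract triples: 10 + 0 + 20 + 4 = 34.
By inclusion–exclusion the count is 2024 − 3025 + 1045 − 34 = 10.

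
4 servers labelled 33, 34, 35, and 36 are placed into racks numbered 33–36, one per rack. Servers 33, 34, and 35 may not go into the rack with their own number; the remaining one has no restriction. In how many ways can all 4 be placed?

11

Let Aᵢ (for i ∈ {33, 34, 35}) be the placements that put server i in its forbidden rack. Any j of these fix j positions, leaving (4−j)! ways to fill the rest, and there are C(3,j) ways to pick which j.
By inclusion–exclusion, the number of valid placements is Σ_{j=0}^{3} (−1)^j C(3,j)·(4−j)!.
Computing: 24 − 18 + 6 − 1 = 11.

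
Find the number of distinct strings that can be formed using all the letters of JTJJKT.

60

Letter multiplicities in JTJJKT: J×3, K×1, T×2.
So there are 6! / (3!·2!) = 60 distinguishable arrangements.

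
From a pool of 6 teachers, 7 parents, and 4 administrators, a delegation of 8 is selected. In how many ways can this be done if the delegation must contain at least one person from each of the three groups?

Unrestricted: C(17,8) = 24310 ways to pick any 8 of the 17.
Selections missing a whole group: no teachers → C(11,8) = 165; no parents → C(10,8) = 45; no administrators → C(13,8) = 1287.
Add back selections omitting two groups (i.e. drawn from a single group): C(6,8) + C(7,8) + C(4,8) = 0.
By inclusion–exclusion: 24310 − 1497 + 0 = 22813.

22813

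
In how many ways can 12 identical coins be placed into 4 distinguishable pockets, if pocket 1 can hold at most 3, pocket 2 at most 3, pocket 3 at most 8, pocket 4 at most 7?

107

By stars and bars, unrestricted non-negative solutions to x_1+…+x_4 = 12 number C(12+3,3) = 455.
Subtract solutions that violate a single cap (substitute x_i' = x_i − (cap_i+1)): x_1 ≥ 4 gives C(11,3) = 165; x_2 ≥ 4 gives C(11,3) = 165; x_3 ≥ 9 gives C(6,3) = 20; x_4 ≥ 8 gives C(7,3) = 35. Together 385.
Add back pairs where two caps are both exceeded: 35 + 0 + 1 + 0 + 1 + 0 = 37.
By inclusion–exclusion the count is 455 − 385 + 37 = 107.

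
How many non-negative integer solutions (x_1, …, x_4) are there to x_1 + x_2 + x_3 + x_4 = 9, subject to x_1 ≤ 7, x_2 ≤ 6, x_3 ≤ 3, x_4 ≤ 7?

Without the upper bounds there are C(12,3) = 220 ways to split 9 among 4 variables.
Subtract solutions that violate a single cap (substitute x_i' = x_i − (cap_i+1)): x_1 ≥ 8 gives C(4,3) = 4; x_2 ≥ 7 gives C(5,3) = 10; x_3 ≥ 4 gives C(8,3) = 56; x_4 ≥ 8 gives C(4,3) = 4. Together 74.
No two caps can be exceeded simultaneously, so the pair terms are all 0.
By inclusion–exclusion the count is 220 − 74 + 0 = 146.

146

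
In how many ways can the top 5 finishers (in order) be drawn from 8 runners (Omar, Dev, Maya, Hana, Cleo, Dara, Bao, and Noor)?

6720

There are 8 choices for 1st place, 7 for 2nd, and so on down to 4 for position 5.
That gives 8 × 7 × 6 × 5 × 4 = 6720.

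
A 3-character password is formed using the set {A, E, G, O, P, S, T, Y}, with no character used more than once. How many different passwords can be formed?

336

Choose and order 3 of the 8 symbols: the first character has 8 options, the next 7, then 6.
That product is 8 × 7 × 6 = 336.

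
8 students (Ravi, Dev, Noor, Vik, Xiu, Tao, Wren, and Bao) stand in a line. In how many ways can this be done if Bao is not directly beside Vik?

There are 8! = 40320 arrangements in all. If Bao and Vik are adjacent, merging them into one block gives 2·(7)! = 10080 arrangements.
So 40320 − 10080 = 30240 arrangements keep them apart.

30240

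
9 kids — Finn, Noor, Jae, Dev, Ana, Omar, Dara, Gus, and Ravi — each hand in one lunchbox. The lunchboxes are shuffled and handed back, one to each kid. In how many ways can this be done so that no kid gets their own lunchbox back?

Count assignments avoiding every fixed point. For any j of the 9 kids fixed to their own lunchbox, the other 9−j can be arranged in (9−j)! ways.
By inclusion–exclusion this is Σ_{j=0}^{9} (−1)^j C(9,j)·(9−j)!.
Computing: 362880 − 362880 + 181440 − 60480 + 15120 − 3024 + 504 − 72 + 9 − 1 = 133496.

133496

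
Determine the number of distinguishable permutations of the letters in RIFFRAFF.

840

Letter multiplicities in RIFFRAFF: A×1, F×4, I×1, R×2.
Dividing 8! = 40320 by 4!·2! = 48 for the repeated letters gives 840.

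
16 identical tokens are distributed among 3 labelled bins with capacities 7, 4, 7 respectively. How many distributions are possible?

Ignoring the caps, the number of non-negative solutions to x_1+…+x_3 = 16 is C(18,2) = 153.
Subtract solutions that violate a single cap (substitute x_i' = x_i − (cap_i+1)): x_1 ≥ 8 gives C(10,2) = 45; x_2 ≥ 5 gives C(13,2) = 78; x_3 ≥ 8 gives C(10,2) = 45. Together 168.
Add back pairs where two caps are both exceeded: 10 + 1 + 10 = 21.
By inclusion–exclusion the count is 153 − 168 + 21 = 6.

6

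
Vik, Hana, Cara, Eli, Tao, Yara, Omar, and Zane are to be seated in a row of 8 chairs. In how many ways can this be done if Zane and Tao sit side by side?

Glue Zane and Tao into one block (2 internal orders), leaving 7 units to arrange in a row.
That gives 2 × 7! = 2 × 5040 = 10080.

10080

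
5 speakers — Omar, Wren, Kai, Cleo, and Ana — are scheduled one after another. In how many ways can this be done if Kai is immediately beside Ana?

Treat {Kai, Ana} as a single unit. There are 4 units to order, and the pair itself can be ordered 2 ways.
That gives 2 × 4! = 2 × 24 = 48.

48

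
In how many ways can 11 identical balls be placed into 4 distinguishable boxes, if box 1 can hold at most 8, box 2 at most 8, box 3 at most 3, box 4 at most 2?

Without the upper bounds there are C(14,3) = 364 ways to split 11 among 4 boxes.
Subtract solutions that violate a single cap (substitute x_i' = x_i − (cap_i+1)): x_1 ≥ 9 gives C(5,3) = 10; x_2 ≥ 9 gives C(5,3) = 10; x_3 ≥ 4 gives C(10,3) = 120; x_4 ≥ 3 gives C(11,3) = 165. Together 305.
Add back pairs where two caps are both exceeded: 0 + 0 + 0 + 0 + 0 + 35 = 35.
By inclusion–exclusion the count is 364 − 305 + 35 = 94.

94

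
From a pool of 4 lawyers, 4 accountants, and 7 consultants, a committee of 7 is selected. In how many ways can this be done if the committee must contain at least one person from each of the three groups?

Total 7-person selections from all 15: C(15,7) = 6435.
Selections missing a whole group: no lawyers → C(11,7) = 330; no accountants → C(11,7) = 330; no consultants → C(8,7) = 8.
Add back selections omitting two groups (i.e. drawn from a single group): C(4,7) + C(4,7) + C(7,7) = 1.
By inclusion–exclusion: 6435 − 668 + 1 = 5768.

5768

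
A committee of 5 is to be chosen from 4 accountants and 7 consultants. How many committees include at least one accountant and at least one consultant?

441

With no constraint there are C(11,5) = 462 possible selections.
Subtract selections that omit an entire group: no accountants → C(7,5) = 21; no consultants → C(4,5) = 0.
Both groups omitted at once is impossible, so 462 − 21 = 441.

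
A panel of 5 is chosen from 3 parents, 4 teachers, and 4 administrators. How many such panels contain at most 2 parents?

Split by how many parents are chosen (0 through 2).
Sum: C(3,0)·C(8,5) + C(3,1)·C(8,4) + C(3,2)·C(8,3) = 56 + 210 + 168 = 434.

434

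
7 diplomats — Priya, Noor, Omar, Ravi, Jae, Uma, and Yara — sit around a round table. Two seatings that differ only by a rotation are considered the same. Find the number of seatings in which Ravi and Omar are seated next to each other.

Treat {Ravi, Omar} as one unit (2 internal orders) and seat the resulting 6 units around the table: (5)! circular arrangements.
So 2 × (5)! = 2 × 120 = 240.

240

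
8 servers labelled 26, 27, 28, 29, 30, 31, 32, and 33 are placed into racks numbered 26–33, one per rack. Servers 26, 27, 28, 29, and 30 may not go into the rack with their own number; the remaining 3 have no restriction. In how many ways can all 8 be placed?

Let Aᵢ (for 26 ≤ i ≤ 30) be the placements that put server i in its forbidden rack. Any j of these fix j positions, leaving (8−j)! ways to fill the rest, and there are C(5,j) ways to pick which j.
By inclusion–exclusion, the number of valid placements is Σ_{j=0}^{5} (−1)^j C(5,j)·(8−j)!.
Computing: 40320 − 25200 + 7200 − 1200 + 120 − 6 = 21234.

21234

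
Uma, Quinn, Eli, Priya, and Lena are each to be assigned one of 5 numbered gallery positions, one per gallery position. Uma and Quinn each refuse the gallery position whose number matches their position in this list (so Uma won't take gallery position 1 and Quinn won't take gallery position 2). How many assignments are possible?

Let Aᵢ (for i ∈ {1, 2}) be the placements that put person i in their forbidden gallery position. Any j of these fix j positions, leaving (5−j)! ways to fill the rest, and there are C(2,j) ways to pick which j.
By inclusion–exclusion, the number of valid placements is Σ_{j=0}^{2} (−1)^j C(2,j)·(5−j)!.
Computing: 120 − 48 + 6 = 78.

78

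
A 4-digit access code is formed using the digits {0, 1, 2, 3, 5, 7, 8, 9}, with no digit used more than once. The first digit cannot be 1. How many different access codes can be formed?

1470

The first digit has 8−1 = 7 choices (anything except 1).
The remaining 3 digits are filled from the other 7 symbols without repetition: 7 × 6 × 5 = 210.
Total: 7 × 210 = 1470.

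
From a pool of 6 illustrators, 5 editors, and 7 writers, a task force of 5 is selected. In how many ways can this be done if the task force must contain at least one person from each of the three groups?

6055

With no constraint there are C(18,5) = 8568 possible selections.
Selections missing a whole group: no illustrators → C(12,5) = 792; no editors → C(13,5) = 1287; no writers → C(11,5) = 462.
Add back selections omitting two groups (i.e. drawn from a single group): C(6,5) + C(5,5) + C(7,5) = 28.
By inclusion–exclusion: 8568 − 2541 + 28 = 6055.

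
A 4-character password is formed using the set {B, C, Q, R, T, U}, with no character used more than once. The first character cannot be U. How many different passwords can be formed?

300

The first character has 6−1 = 5 choices (anything except U).
The remaining 3 characters are filled from the other 5 symbols without repetition: 5 × 4 × 3 = 60.
Total: 5 × 60 = 300.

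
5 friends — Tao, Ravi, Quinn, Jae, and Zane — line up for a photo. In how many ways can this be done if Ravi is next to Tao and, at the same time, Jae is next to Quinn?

Treat {Ravi,Tao} as one block (2 orders) and {Jae,Quinn} as another (2 orders).
That leaves 3 units to arrange: 2 × 2 × 3! = 4 × 6 = 24.

24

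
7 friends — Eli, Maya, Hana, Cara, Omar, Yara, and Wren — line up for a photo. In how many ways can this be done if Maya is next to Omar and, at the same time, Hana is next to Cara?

480

Treat {Maya,Omar} as one block (2 orders) and {Hana,Cara} as another (2 orders).
That leaves 5 units to arrange: 2 × 2 × 5! = 4 × 120 = 480.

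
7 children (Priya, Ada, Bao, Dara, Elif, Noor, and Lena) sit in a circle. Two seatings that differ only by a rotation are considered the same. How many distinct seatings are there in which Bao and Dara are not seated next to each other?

Without the restriction there are (6)! = 720 seatings.
Seatings with Bao beside Dara: treat them as a block with 2 internal orders, giving 2 × (5)! = 240.
Subtracting, 720 − 240 = 480.

480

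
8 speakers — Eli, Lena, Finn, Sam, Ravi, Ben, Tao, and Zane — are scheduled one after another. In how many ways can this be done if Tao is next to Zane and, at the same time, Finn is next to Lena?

2880

Treat {Tao,Zane} as one block (2 orders) and {Finn,Lena} as another (2 orders).
That leaves 6 units to arrange: 2 × 2 × 6! = 4 × 720 = 2880.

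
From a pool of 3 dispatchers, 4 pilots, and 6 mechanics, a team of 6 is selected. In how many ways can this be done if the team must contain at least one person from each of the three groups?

With no constraint there are C(13,6) = 1716 possible selections.
Subtract selections that omit an entire group: no dispatchers → C(10,6) = 210; no pilots → C(9,6) = 84; no mechanics → C(7,6) = 7.
Add back selections omitting two groups (i.e. drawn from a single group): C(3,6) + C(4,6) + C(6,6) = 1.
By inclusion–exclusion: 1716 − 301 + 1 = 1416.

1416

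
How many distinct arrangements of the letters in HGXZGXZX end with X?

630

Fix X in the last position and arrange the remaining 7 letters.
Those 7 letters have G appearing twice, X appearing twice, and Z appearing twice, giving (7)!/(2!·2!·2!) = 630.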